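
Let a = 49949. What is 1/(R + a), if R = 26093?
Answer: 1/76042 ≈ 1.3151e-5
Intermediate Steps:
1/(R + a) = 1/(26093 + 49949) = 1/76042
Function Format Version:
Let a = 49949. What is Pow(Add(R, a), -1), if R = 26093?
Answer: Rational(1, 76042) ≈ 1.3151e-5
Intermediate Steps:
Pow(Add(R, a), -1) = Pow(Add(26093, 49949), -1) = Pow(76042, -1) = Rational(1, 76042)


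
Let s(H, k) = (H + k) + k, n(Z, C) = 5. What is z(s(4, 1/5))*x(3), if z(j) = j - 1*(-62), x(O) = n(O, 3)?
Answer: 332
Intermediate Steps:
x(O) = 5
s(H, k) = H + 2*k
z(j) = 62 + j (z(j) = j + 62 = 62 + j)
z(s(4, 1/5))*x(3) = (62 + (4 + 2/5))*5 = (62 + (4 + 2*(⅕)))*5 = (62 + (4 + ⅖))*5 = (62 + 22/5)*5 = (332/5)*5 = 332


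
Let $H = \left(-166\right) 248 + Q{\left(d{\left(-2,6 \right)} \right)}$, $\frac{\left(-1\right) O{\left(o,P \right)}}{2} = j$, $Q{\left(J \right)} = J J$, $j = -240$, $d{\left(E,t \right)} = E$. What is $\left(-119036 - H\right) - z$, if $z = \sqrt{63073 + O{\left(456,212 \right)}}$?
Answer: $-77872 - 7 \sqrt{1297} \approx -78124.0$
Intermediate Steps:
$Q{\left(J \right)} = J^{2}$
$O{\left(o,P \right)} = 480$ ($O{\left(o,P \right)} = \left(-2\right) \left(-240\right) = 480$)
$z = 7 \sqrt{1297}$ ($z = \sqrt{63073 + 480} = \sqrt{63553} = 7 \sqrt{1297} \approx 252.1$)
$H = -41164$ ($H = \left(-166\right) 248 + \left(-2\right)^{2} = -41168 + 4 = -41164$)
$\left(-119036 - H\right) - z = \left(-119036 - -41164\right) - 7 \sqrt{1297} = \left(-119036 + 41164\right) - 7 \sqrt{1297} = -77872 - 7 \sqrt{1297}$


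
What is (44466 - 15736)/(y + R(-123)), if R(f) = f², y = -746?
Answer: 28730/14383 ≈ 1.9975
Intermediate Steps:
(44466 - 15736)/(y + R(-123)) = (44466 - 15736)/(-746 + (-123)²) = 28730/(-746 + 15129) = 28730/14383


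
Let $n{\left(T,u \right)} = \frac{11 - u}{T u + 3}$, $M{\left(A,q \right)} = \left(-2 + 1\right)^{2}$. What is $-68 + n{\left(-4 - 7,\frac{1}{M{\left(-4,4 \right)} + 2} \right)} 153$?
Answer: $-2516$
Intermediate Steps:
$M{\left(A,q \right)} = 1$ ($M{\left(A,q \right)} = \left(-1\right)^{2} = 1$)
$n{\left(T,u \right)} = \frac{11 - u}{3 + T u}$
$-68 + n{\left(-4 - 7,\frac{1}{M{\left(-4,4 \right)} + 2} \right)} 153 = -68 + \frac{11 - \frac{1}{1 + 2}}{3 + \frac{-4 - 7}{1 + 2}} \cdot 153 = -68 + \frac{11 - \frac{1}{3}}{3 + \frac{-4 - 7}{3}} \cdot 153 = -68 + \frac{11 - \frac{1}{3}}{3 - \frac{11}{3}} \cdot 153 = -68 + \frac{1}{- \frac{2}{3}} \cdot \frac{32}{3} \cdot 153 = -68 + \left(- \frac{3}{2}\right) \frac{32}{3} \cdot 153 = -68 - 2448 = -2516$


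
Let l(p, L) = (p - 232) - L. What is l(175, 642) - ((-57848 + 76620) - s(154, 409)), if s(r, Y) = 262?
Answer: -19209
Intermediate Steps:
l(p, L) = -232 + p - L (l(p, L) = (-232 + p) - L = -232 + p - L)
l(175, 642) - ((-57848 + 76620) - s(154, 409)) = (-232 + 175 - 1*642) - ((-57848 + 76620) - 1*262) = (-232 + 175 - 642) - (18772 - 262) = -699 - 1*18510 = -699 - 18510 = -19209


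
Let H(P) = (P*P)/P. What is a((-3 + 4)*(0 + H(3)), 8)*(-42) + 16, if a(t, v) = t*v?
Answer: -992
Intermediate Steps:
H(P) = P (H(P) = P²/P = P)
a((-3 + 4)*(0 + H(3)), 8)*(-42) + 16 = (((-3 + 4)*(0 + 3))*8)*(-42) + 16 = ((1*3)*8)*(-42) + 16 = (3*8)*(-42) + 16 = 24*(-42) + 16 = -1008 + 16 = -992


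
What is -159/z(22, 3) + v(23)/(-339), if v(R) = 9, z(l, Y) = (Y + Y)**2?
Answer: -6025/1356 ≈ -4.4432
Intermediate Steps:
z(l, Y) = 4*Y**2 (z(l, Y) = (2*Y)**2 = 4*Y**2)
-159/z(22, 3) + v(23)/(-339) = -159/(4*3**2) + 9/(-339) = -159/(4*9) + 9*(-1/339) = -159/36 - 3/113 = -159*1/36 - 3/113 = -53/12 - 3/113 = -6025/1356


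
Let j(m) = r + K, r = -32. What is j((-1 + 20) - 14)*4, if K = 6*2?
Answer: -80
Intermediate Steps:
K = 12
j(m) = -20 (j(m) = -32 + 12 = -20)
j((-1 + 20) - 14)*4 = -20*4 = -80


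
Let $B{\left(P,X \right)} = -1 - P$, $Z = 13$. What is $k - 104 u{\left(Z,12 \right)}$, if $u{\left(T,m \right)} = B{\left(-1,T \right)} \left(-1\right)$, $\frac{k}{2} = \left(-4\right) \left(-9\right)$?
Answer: $72$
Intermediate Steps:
$k = 72$ ($k = 2 \left(\left(-4\right) \left(-9\right)\right) = 2 \cdot 36 = 72$)
$u{\left(T,m \right)} = 0$ ($u{\left(T,m \right)} = \left(-1 - -1\right) \left(-1\right) = \left(-1 + 1\right) \left(-1\right) = 0 \left(-1\right) = 0$)
$k - 104 u{\left(Z,12 \right)} = 72 - 0 = 72 + 0 = 72$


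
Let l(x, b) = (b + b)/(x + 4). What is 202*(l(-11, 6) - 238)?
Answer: -338956/7 ≈ -48422.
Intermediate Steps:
l(x, b) = 2*b/(4 + x) (l(x, b) = (2*b)/(4 + x) = 2*b/(4 + x))
202*(l(-11, 6) - 238) = 202*(2*6/(4 - 11) - 238) = 202*(2*6/(-7) - 238) = 202*(2*6*(-⅐) - 238) = 202*(-12/7 - 238) = 202*(-1678/7) = -338956/7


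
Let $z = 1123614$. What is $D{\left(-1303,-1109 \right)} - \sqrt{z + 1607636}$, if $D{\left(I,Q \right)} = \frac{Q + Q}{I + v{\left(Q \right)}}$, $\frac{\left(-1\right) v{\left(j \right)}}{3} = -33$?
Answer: $\frac{1109}{602} - 25 \sqrt{4370} \approx -1650.8$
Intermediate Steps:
$v{\left(j \right)} = 99$ ($v{\left(j \right)} = \left(-3\right) \left(-33\right) = 99$)
$D{\left(I,Q \right)} = \frac{2 Q}{99 + I}$ ($D{\left(I,Q \right)} = \frac{Q + Q}{I + 99} = \frac{2 Q}{99 + I}$)
$D{\left(-1303,-1109 \right)} - \sqrt{z + 1607636} = 2 \left(-1109\right) \frac{1}{99 - 1303} - \sqrt{1123614 + 1607636} = 2 \left(-1109\right) \frac{1}{-1204} - \sqrt{2731250} = 2 \left(-1109\right) \left(- \frac{1}{1204}\right) - 25 \sqrt{4370} = \frac{1109}{602} - 25 \sqrt{4370}$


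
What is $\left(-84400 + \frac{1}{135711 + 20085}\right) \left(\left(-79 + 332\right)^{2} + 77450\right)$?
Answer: $- \frac{620023397660047}{51932} \approx -1.1939 \cdot 10^{10}$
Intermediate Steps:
$\left(-84400 + \frac{1}{135711 + 20085}\right) \left(\left(-79 + 332\right)^{2} + 77450\right) = \left(-84400 + \frac{1}{155796}\right) \left(253^{2} + 77450\right) = \left(-84400 + \frac{1}{155796}\right) \left(64009 + 77450\right) = \left(- \frac{13149182399}{155796}\right) 141459 = - \frac{620023397660047}{51932}$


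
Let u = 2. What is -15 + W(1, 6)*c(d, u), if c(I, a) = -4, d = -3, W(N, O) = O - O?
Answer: -15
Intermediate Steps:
W(N, O) = 0
-15 + W(1, 6)*c(d, u) = -15 + 0*(-4) = -15 + 0 = -15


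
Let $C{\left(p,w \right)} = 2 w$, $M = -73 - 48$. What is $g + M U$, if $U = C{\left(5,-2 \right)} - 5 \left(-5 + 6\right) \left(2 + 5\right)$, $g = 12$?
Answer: $4731$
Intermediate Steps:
$M = -121$
$U = -39$ ($U = 2 \left(-2\right) - 5 \left(-5 + 6\right) \left(2 + 5\right) = -4 - 5 \cdot 1 \cdot 7 = -4 - 35 = -39$)
$g + M U = 12 - -4719 = 12 + 4719 = 4731$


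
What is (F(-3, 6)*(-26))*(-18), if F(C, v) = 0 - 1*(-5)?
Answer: 2340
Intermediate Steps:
F(C, v) = 5 (F(C, v) = 0 + 5 = 5)
(F(-3, 6)*(-26))*(-18) = (5*(-26))*(-18) = -130*(-18) = 2340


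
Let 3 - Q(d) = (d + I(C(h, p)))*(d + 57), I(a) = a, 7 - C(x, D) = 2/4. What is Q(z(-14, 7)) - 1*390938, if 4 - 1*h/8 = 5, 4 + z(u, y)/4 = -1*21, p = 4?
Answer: -789911/2 ≈ -3.9496e+5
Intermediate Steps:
z(u, y) = -100 (z(u, y) = -16 + 4*(-1*21) = -16 + 4*(-21) = -16 - 84 = -100)
h = -8 (h = 32 - 8*5 = 32 - 40 = -8)
C(x, D) = 13/2 (C(x, D) = 7 - 2/4 = 7 - 1*½ = 7 - ½ = 13/2)
Q(d) = 3 - (57 + d)*(13/2 + d) (Q(d) = 3 - (d + 13/2)*(d + 57) = 3 - (13/2 + d)*(57 + d) = 3 - (57 + d)*(13/2 + d))
Q(z(-14, 7)) - 1*390938 = (-735/2 - 1*(-100)² - 127/2*(-100)) - 1*390938 = (-735/2 - 1*10000 + 6350) - 390938 = (-735/2 - 10000 + 6350) - 390938 = -8035/2 - 390938 = -789911/2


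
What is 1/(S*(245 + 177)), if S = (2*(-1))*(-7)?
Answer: 1/5908 ≈ 0.00016926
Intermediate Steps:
S = 14 (S = -2*(-7) = 14)
1/(S*(245 + 177)) = 1/(14*(245 + 177)) = 1/(14*422) = 1/5908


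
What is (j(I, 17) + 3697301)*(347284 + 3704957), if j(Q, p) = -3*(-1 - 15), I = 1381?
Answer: 14982549209109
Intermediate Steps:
j(Q, p) = 48 (j(Q, p) = -3*(-16) = 48)
(j(I, 17) + 3697301)*(347284 + 3704957) = (48 + 3697301)*(347284 + 3704957) = 3697349*4052241 = 14982549209109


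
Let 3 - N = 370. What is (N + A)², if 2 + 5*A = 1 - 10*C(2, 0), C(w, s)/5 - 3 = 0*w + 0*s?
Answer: 3944196/25 ≈ 1.5777e+5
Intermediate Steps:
C(w, s) = 15 (C(w, s) = 15 + 5*(0*w + 0*s) = 15 + 5*(0 + 0) = 15 + 5*0 = 15 + 0 = 15)
N = -367 (N = 3 - 1*370 = 3 - 370 = -367)
A = -151/5 (A = -⅖ + (1 - 10*15)/5 = -⅖ + (1 - 150)/5 = -⅖ + (⅕)*(-149) = -⅖ - 149/5 = -151/5 ≈ -30.200)
(N + A)² = (-367 - 151/5)² = (-1986/5)² = 3944196/25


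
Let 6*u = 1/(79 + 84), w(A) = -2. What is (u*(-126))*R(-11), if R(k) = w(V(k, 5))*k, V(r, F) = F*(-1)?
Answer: -462/163 ≈ -2.8344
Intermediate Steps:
V(r, F) = -F
R(k) = -2*k
u = 1/978 (u = 1/(6*(79 + 84)) = (1/6)/163 = (1/6)*(1/163) = 1/978 ≈ 0.0010225)
(u*(-126))*R(-11) = ((1/978)*(-126))*(-2*(-11)) = -21/163*22 = -462/163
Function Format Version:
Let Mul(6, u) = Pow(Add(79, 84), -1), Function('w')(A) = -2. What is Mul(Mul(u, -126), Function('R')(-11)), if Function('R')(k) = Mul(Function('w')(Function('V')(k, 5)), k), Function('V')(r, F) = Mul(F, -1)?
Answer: Rational(-462, 163) ≈ -2.8344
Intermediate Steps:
Function('V')(r, F) = Mul(-1, F)
Function('R')(k) = Mul(-2, k)
u = Rational(1, 978) (u = Mul(Rational(1, 6), Pow(Add(79, 84), -1)) = Mul(Rational(1, 6), Pow(163, -1)) = Mul(Rational(1, 6), Rational(1, 163)) = Rational(1, 978) ≈ 0.0010225)
Mul(Mul(u, -126), Function('R')(-11)) = Mul(Mul(Rational(1, 978), -126), Mul(-2, -11)) = Mul(Rational(-21, 163), 22) = Rational(-462, 163)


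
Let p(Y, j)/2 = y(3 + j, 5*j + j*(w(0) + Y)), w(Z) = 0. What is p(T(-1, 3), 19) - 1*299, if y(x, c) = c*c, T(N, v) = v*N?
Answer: 2589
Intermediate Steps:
T(N, v) = N*v
y(x, c) = c²
p(Y, j) = 2*(5*j + Y*j)² (p(Y, j) = 2*(5*j + j*(0 + Y))² = 2*(5*j + j*Y)² = 2*(5*j + Y*j)²)
p(T(-1, 3), 19) - 1*299 = 2*19²*(5 - 1*3)² - 1*299 = 2*361*(5 - 3)² - 299 = 2*361*2² - 299 = 2*361*4 - 299 = 2888 - 299 = 2589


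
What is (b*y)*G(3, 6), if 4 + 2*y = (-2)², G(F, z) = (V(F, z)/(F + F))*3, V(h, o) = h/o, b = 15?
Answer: 0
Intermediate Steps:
G(F, z) = 3/(2*z) (G(F, z) = ((F/z)/(F + F))*3 = ((F/z)/((2*F)))*3 = ((F/z)*(1/(2*F)))*3 = (1/(2*z))*3 = 3/(2*z))
y = 0 (y = -2 + (½)*(-2)² = -2 + (½)*4 = -2 + 2 = 0)
(b*y)*G(3, 6) = (15*0)*((3/2)/6) = 0*((3/2)*(⅙)) = 0*(¼) = 0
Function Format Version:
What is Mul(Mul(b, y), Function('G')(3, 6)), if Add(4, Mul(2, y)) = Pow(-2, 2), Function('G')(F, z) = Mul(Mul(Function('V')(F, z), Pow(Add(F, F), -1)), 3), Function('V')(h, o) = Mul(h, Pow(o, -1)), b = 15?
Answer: 0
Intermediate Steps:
Function('G')(F, z) = Mul(Rational(3, 2), Pow(z, -1)) (Function('G')(F, z) = Mul(Mul(Mul(F, Pow(z, -1)), Pow(Add(F, F), -1)), 3) = Mul(Mul(Mul(F, Pow(z, -1)), Pow(Mul(2, F), -1)), 3) = Mul(Mul(Mul(F, Pow(z, -1)), Mul(Rational(1, 2), Pow(F, -1))), 3) = Mul(Mul(Rational(1, 2), Pow(z, -1)), 3) = Mul(Rational(3, 2), Pow(z, -1)))
y = 0 (y = Add(-2, Mul(Rational(1, 2), Pow(-2, 2))) = Add(-2, Mul(Rational(1, 2), 4)) = Add(-2, 2) = 0)
Mul(Mul(b, y), Function('G')(3, 6)) = Mul(Mul(15, 0), Mul(Rational(3, 2), Pow(6, -1))) = Mul(0, Mul(Rational(3, 2), Rational(1, 6))) = Mul(0, Rational(1, 4)) = 0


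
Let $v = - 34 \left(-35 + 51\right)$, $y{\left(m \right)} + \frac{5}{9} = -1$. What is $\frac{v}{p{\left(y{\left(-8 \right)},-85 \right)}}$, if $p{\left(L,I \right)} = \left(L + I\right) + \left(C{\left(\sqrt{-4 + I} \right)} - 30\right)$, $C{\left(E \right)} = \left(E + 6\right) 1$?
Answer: $\frac{2435760}{498617} + \frac{22032 i \sqrt{89}}{498617} \approx 4.885 + 0.41685 i$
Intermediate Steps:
$y{\left(m \right)} = - \frac{14}{9}$ ($y{\left(m \right)} = - \frac{5}{9} - 1 = - \frac{14}{9}$)
$C{\left(E \right)} = 6 + E$ ($C{\left(E \right)} = \left(6 + E\right) 1 = 6 + E$)
$v = -544$ ($v = \left(-34\right) 16 = -544$)
$p{\left(L,I \right)} = -24 + I + L + \sqrt{-4 + I}$ ($p{\left(L,I \right)} = \left(L + I\right) + \left(\left(6 + \sqrt{-4 + I}\right) - 30\right) = \left(I + L\right) + \left(\left(6 + \sqrt{-4 + I}\right) - 30\right) = \left(I + L\right) + \left(-24 + \sqrt{-4 + I}\right) = -24 + I + L + \sqrt{-4 + I}$)
$\frac{v}{p{\left(y{\left(-8 \right)},-85 \right)}} = - \frac{544}{-24 - 85 - \frac{14}{9} + \sqrt{-4 - 85}} = - \frac{544}{-24 - 85 - \frac{14}{9} + \sqrt{-89}} = - \frac{544}{-24 - 85 - \frac{14}{9} + i \sqrt{89}} = - \frac{544}{- \frac{995}{9} + i \sqrt{89}}$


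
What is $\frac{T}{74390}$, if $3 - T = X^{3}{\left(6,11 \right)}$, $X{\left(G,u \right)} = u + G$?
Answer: $- \frac{491}{7439} \approx -0.066003$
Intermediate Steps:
$X{\left(G,u \right)} = G + u$
$T = -4910$ ($T = 3 - \left(6 + 11\right)^{3} = 3 - 17^{3} = 3 - 4913 = -4910$)
$\frac{T}{74390} = - \frac{4910}{74390} = \left(-4910\right) \frac{1}{74390} = - \frac{491}{7439}$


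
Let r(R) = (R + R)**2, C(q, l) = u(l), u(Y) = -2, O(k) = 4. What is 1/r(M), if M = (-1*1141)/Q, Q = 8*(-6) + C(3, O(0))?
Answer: 625/1301881 ≈ 0.00048007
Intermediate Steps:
C(q, l) = -2
Q = -50 (Q = 8*(-6) - 2 = -48 - 2 = -50)
M = 1141/50 (M = -1*1141/(-50) = -1141*(-1/50) = 1141/50 ≈ 22.820)
r(R) = 4*R**2 (r(R) = (2*R)**2 = 4*R**2)
1/r(M) = 1/(4*(1141/50)**2) = 1/(4*(1301881/2500)) = 1/(1301881/625) = 625/1301881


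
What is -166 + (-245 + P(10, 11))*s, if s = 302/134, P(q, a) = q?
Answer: -46607/67 ≈ -695.63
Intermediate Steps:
s = 151/67 (s = 302*(1/134) = 151/67 ≈ 2.2537)
-166 + (-245 + P(10, 11))*s = -166 + (-245 + 10)*(151/67) = -166 - 235*151/67 = -166 - 35485/67 = -46607/67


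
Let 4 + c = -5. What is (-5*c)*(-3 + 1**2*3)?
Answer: 0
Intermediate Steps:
c = -9 (c = -4 - 5 = -9)
(-5*c)*(-3 + 1**2*3) = (-5*(-9))*(-3 + 1**2*3) = 45*(-3 + 1*3) = 45*(-3 + 3) = 45*0 = 0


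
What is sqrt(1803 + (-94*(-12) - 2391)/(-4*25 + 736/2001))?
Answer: sqrt(34104863595)/4334 ≈ 42.611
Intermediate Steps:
sqrt(1803 + (-94*(-12) - 2391)/(-4*25 + 736/2001)) = sqrt(1803 + (1128 - 2391)/(-100 + 736*(1/2001))) = sqrt(1803 - 1263/(-100 + 32/87)) = sqrt(1803 - 1263/(-8668/87)) = sqrt(1803 - 1263*(-87/8668)) = sqrt(1803 + 109881/8668) = sqrt(15738285/8668) = sqrt(34104863595)/4334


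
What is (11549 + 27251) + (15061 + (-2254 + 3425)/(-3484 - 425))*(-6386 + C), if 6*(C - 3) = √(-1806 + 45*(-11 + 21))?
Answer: -375630081274/3909 + 58872278*I*√339/11727 ≈ -9.6094e+7 + 92432.0*I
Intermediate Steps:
C = 3 + I*√339/3 (C = 3 + √(-1806 + 45*(-11 + 21))/6 = 3 + √(-1806 + 45*10)/6 = 3 + √(-1806 + 450)/6 = 3 + √(-1356)/6 = 3 + (2*I*√339)/6 = 3 + I*√339/3 ≈ 3.0 + 6.1373*I)
(11549 + 27251) + (15061 + (-2254 + 3425)/(-3484 - 425))*(-6386 + C) = (11549 + 27251) + (15061 + (-2254 + 3425)/(-3484 - 425))*(-6386 + (3 + I*√339/3)) = 38800 + (15061 + 1171/(-3909))*(-6383 + I*√339/3) = 38800 + (15061 + 1171*(-1/3909))*(-6383 + I*√339/3) = 38800 + (15061 - 1171/3909)*(-6383 + I*√339/3) = 38800 + 58872278*(-6383 + I*√339/3)/3909 = 38800 + (-375781750474/3909 + 58872278*I*√339/11727) = -375630081274/3909 + 58872278*I*√339/11727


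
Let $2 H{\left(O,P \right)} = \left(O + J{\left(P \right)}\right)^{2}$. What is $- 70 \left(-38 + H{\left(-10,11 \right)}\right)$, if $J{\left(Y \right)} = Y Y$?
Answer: $-428575$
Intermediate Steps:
$J{\left(Y \right)} = Y^{2}$
$H{\left(O,P \right)} = \frac{\left(O + P^{2}\right)^{2}}{2}$
$- 70 \left(-38 + H{\left(-10,11 \right)}\right) = - 70 \left(-38 + \frac{\left(-10 + 11^{2}\right)^{2}}{2}\right) = - 70 \left(-38 + \frac{\left(-10 + 121\right)^{2}}{2}\right) = - 70 \left(-38 + \frac{111^{2}}{2}\right) = - 70 \left(-38 + \frac{1}{2} \cdot 12321\right) = - 70 \left(-38 + \frac{12321}{2}\right) = \left(-70\right) \frac{12245}{2} = -428575$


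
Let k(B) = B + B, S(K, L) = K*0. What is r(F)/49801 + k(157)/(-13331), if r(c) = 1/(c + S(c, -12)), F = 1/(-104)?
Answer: -17023938/663897131 ≈ -0.025642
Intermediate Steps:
S(K, L) = 0
F = -1/104 ≈ -0.0096154
k(B) = 2*B
r(c) = 1/c (r(c) = 1/(c + 0) = 1/c)
r(F)/49801 + k(157)/(-13331) = 1/(-1/104*49801) + (2*157)/(-13331) = -104*1/49801 + 314*(-1/13331) = -104/49801 - 314/13331 = -17023938/663897131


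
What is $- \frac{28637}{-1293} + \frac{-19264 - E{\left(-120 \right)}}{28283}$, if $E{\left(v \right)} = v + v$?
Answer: $\frac{785342239}{36569919} \approx 21.475$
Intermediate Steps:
$E{\left(v \right)} = 2 v$
$- \frac{28637}{-1293} + \frac{-19264 - E{\left(-120 \right)}}{28283} = - \frac{28637}{-1293} + \frac{-19264 - 2 \left(-120\right)}{28283} = \left(-28637\right) \left(- \frac{1}{1293}\right) + \left(-19264 - -240\right) \frac{1}{28283} = \frac{28637}{1293} + \left(-19264 + 240\right) \frac{1}{28283} = \frac{28637}{1293} - \frac{19024}{28283} = \frac{785342239}{36569919}$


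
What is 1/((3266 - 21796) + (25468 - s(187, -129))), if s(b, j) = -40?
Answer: 1/6978 ≈ 0.00014331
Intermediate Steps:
1/((3266 - 21796) + (25468 - s(187, -129))) = 1/((3266 - 21796) + (25468 - 1*(-40))) = 1/(-18530 + (25468 + 40)) = 1/(-18530 + 25508) = 1/6978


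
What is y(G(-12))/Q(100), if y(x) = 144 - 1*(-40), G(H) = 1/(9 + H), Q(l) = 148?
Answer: 46/37 ≈ 1.2432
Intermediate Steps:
y(x) = 184 (y(x) = 144 + 40 = 184)
y(G(-12))/Q(100) = 184/148 = 184*(1/148) = 46/37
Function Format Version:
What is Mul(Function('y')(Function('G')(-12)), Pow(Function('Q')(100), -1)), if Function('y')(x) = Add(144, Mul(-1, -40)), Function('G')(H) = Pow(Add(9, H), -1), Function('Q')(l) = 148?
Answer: Rational(46, 37) ≈ 1.2432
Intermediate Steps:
Function('y')(x) = 184 (Function('y')(x) = Add(144, 40) = 184)
Mul(Function('y')(Function('G')(-12)), Pow(Function('Q')(100), -1)) = Mul(184, Pow(148, -1)) = Mul(184, Rational(1, 148)) = Rational(46, 37)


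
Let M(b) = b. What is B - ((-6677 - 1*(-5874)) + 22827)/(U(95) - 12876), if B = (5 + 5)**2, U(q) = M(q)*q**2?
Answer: 84427876/844499 ≈ 99.974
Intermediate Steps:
U(q) = q**3 (U(q) = q*q**2 = q**3)
B = 100 (B = 10**2 = 100)
B - ((-6677 - 1*(-5874)) + 22827)/(U(95) - 12876) = 100 - ((-6677 - 1*(-5874)) + 22827)/(95**3 - 12876) = 100 - ((-6677 + 5874) + 22827)/(857375 - 12876) = 100 - (-803 + 22827)/844499 = 100 - 22024/844499 = 84427876/844499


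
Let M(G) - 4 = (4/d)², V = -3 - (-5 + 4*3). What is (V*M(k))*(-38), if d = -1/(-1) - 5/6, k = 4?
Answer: 220400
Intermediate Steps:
d = ⅙ (d = -1*(-1) - 5*⅙ = 1 - ⅚ = ⅙ ≈ 0.16667)
V = -10 (V = -3 - (-5 + 12) = -3 - 1*7 = -3 - 7 = -10)
M(G) = 580 (M(G) = 4 + (4/(⅙))² = 4 + (4*6)² = 4 + 24² = 4 + 576 = 580)
(V*M(k))*(-38) = -10*580*(-38) = -5800*(-38) = 220400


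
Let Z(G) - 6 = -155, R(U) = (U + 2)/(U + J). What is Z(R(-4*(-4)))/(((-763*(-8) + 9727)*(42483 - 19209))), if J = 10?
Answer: -149/368450694 ≈ -4.0440e-7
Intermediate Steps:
R(U) = (2 + U)/(10 + U) (R(U) = (U + 2)/(U + 10) = (2 + U)/(10 + U))
Z(G) = -149 (Z(G) = 6 - 155 = -149)
Z(R(-4*(-4)))/(((-763*(-8) + 9727)*(42483 - 19209))) = -149*1/((42483 - 19209)*(-763*(-8) + 9727)) = -149*1/(23274*(6104 + 9727)) = -149/(15831*23274) = -149/368450694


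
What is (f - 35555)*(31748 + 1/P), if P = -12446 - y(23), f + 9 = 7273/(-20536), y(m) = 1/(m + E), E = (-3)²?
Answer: -2308702784225298561/2044733582 ≈ -1.1291e+9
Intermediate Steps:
E = 9
y(m) = 1/(9 + m) (y(m) = 1/(m + 9) = 1/(9 + m))
f = -192097/20536 (f = -9 + 7273/(-20536) = -9 + 7273*(-1/20536) = -9 - 7273/20536 = -192097/20536 ≈ -9.3542)
P = -398273/32 (P = -12446 - 1/(9 + 23) = -12446 - 1/32 = -398273/32 ≈ -12446.)
(f - 35555)*(31748 + 1/P) = (-192097/20536 - 35555)*(31748 + 1/(-398273/32)) = -730349577*(31748 - 32/398273)/20536 = -730349577/20536*12644371172/398273 = -2308702784225298561/2044733582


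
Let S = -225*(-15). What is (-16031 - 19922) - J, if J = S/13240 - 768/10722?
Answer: -170129600409/4731976 ≈ -35953.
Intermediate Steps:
S = 3375
J = 867281/4731976 (J = 3375/13240 - 768/10722 = 3375*(1/13240) - 768*1/10722 = 675/2648 - 128/1787 = 867281/4731976 ≈ 0.18328)
(-16031 - 19922) - J = (-16031 - 19922) - 1*867281/4731976 = -35953 - 867281/4731976 = -170129600409/4731976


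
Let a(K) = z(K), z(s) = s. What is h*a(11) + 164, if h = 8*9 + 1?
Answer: 967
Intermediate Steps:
h = 73 (h = 72 + 1 = 73)
a(K) = K
h*a(11) + 164 = 73*11 + 164 = 803 + 164 = 967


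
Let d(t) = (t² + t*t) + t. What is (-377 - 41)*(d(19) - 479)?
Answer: -109516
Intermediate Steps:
d(t) = t + 2*t² (d(t) = (t² + t²) + t = 2*t² + t = t + 2*t²)
(-377 - 41)*(d(19) - 479) = (-377 - 41)*(19*(1 + 2*19) - 479) = -418*(19*(1 + 38) - 479) = -418*(19*39 - 479) = -418*(741 - 479) = -418*262 = -109516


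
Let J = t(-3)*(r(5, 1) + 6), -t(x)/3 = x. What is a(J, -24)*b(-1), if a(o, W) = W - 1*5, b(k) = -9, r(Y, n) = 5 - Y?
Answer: 261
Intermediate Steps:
t(x) = -3*x
J = 54 (J = (-3*(-3))*((5 - 1*5) + 6) = 9*((5 - 5) + 6) = 9*(0 + 6) = 9*6 = 54)
a(o, W) = -5 + W (a(o, W) = W - 5 = -5 + W)
a(J, -24)*b(-1) = (-5 - 24)*(-9) = -29*(-9) = 261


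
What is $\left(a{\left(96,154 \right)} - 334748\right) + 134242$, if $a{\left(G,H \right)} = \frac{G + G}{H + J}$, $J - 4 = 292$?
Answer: $- \frac{15037918}{75} \approx -2.0051 \cdot 10^{5}$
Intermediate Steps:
$J = 296$ ($J = 4 + 292 = 296$)
$a{\left(G,H \right)} = \frac{2 G}{296 + H}$ ($a{\left(G,H \right)} = \frac{G + G}{H + 296} = \frac{2 G}{296 + H}$)
$\left(a{\left(96,154 \right)} - 334748\right) + 134242 = \left(2 \cdot 96 \frac{1}{296 + 154} - 334748\right) + 134242 = \left(2 \cdot 96 \cdot \frac{1}{450} - 334748\right) + 134242 = \left(\frac{32}{75} - 334748\right) + 134242 = - \frac{25106068}{75} + 134242 = - \frac{15037918}{75}$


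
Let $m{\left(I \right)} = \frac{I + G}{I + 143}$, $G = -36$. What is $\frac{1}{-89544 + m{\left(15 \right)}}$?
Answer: $- \frac{158}{14147973} \approx -1.1168 \cdot 10^{-5}$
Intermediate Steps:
$m{\left(I \right)} = \frac{-36 + I}{143 + I}$ ($m{\left(I \right)} = \frac{I - 36}{I + 143} = \frac{-36 + I}{143 + I}$)
$\frac{1}{-89544 + m{\left(15 \right)}} = \frac{1}{-89544 + \frac{-36 + 15}{143 + 15}} = \frac{1}{-89544 + \frac{1}{158} \left(-21\right)} = \frac{1}{-89544 - \frac{21}{158}} = \frac{1}{- \frac{14147973}{158}} = - \frac{158}{14147973}$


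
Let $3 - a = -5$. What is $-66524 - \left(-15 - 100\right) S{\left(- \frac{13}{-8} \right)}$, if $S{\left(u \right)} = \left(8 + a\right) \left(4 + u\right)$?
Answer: $-56174$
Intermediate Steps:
$a = 8$ ($a = 3 - -5 = 3 + 5 = 8$)
$S{\left(u \right)} = 64 + 16 u$ ($S{\left(u \right)} = \left(8 + 8\right) \left(4 + u\right) = 16 \left(4 + u\right) = 64 + 16 u$)
$-66524 - \left(-15 - 100\right) S{\left(- \frac{13}{-8} \right)} = -66524 - \left(-15 - 100\right) \left(64 + 16 \left(- \frac{13}{-8}\right)\right) = -66524 - - 115 \left(64 + 16 \left(\left(-13\right) \left(- \frac{1}{8}\right)\right)\right) = -66524 - - 115 \left(64 + 16 \cdot \frac{13}{8}\right) = -66524 - - 115 \left(64 + 26\right) = -66524 - \left(-115\right) 90 = -66524 - -10350 = -66524 + 10350 = -56174$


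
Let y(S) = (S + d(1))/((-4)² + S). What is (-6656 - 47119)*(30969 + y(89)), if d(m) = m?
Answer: -11657828475/7 ≈ -1.6654e+9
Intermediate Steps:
y(S) = (1 + S)/(16 + S) (y(S) = (S + 1)/((-4)² + S) = (1 + S)/(16 + S))
(-6656 - 47119)*(30969 + y(89)) = (-6656 - 47119)*(30969 + (1 + 89)/(16 + 89)) = -53775*(30969 + 90/105) = -53775*(30969 + (1/105)*90) = -53775*(30969 + 6/7) = -53775*216789/7 = -11657828475/7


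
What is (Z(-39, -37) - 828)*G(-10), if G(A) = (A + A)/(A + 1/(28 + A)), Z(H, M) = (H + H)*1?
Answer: -326160/179 ≈ -1822.1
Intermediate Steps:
Z(H, M) = 2*H (Z(H, M) = (2*H)*1 = 2*H)
G(A) = 2*A/(A + 1/(28 + A)) (G(A) = (2*A)/(A + 1/(28 + A)) = 2*A/(A + 1/(28 + A)))
(Z(-39, -37) - 828)*G(-10) = (2*(-39) - 828)*(2*(-10)*(28 - 10)/(1 + (-10)² + 28*(-10))) = (-78 - 828)*(2*(-10)*18/(1 + 100 - 280)) = -1812*(-10)*18/(-179) = -1812*(-10)*(-1)*18/179 = -906*360/179 = -326160/179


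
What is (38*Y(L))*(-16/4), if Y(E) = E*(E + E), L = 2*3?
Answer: -10944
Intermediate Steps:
L = 6
Y(E) = 2*E² (Y(E) = E*(2*E) = 2*E²)
(38*Y(L))*(-16/4) = (38*(2*6²))*(-16/4) = (38*(2*36))*(-16*¼) = (38*72)*(-4) = 2736*(-4) = -10944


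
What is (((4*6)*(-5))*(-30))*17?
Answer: 61200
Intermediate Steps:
(((4*6)*(-5))*(-30))*17 = ((24*(-5))*(-30))*17 = -120*(-30)*17 = 3600*17 = 61200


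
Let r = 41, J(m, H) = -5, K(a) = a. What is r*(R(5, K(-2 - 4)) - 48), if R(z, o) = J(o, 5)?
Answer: -2173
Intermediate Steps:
R(z, o) = -5
r*(R(5, K(-2 - 4)) - 48) = 41*(-5 - 48) = 41*(-53) = -2173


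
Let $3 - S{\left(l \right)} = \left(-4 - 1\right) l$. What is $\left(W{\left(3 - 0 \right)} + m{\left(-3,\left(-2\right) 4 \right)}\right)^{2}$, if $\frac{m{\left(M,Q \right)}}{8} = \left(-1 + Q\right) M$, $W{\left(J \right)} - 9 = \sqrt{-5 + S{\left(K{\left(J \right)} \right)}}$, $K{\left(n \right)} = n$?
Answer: $\left(225 + \sqrt{13}\right)^{2} \approx 52261.0$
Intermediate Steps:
$S{\left(l \right)} = 3 + 5 l$ ($S{\left(l \right)} = 3 - \left(-4 - 1\right) l = 3 - - 5 l = 3 + 5 l$)
$W{\left(J \right)} = 9 + \sqrt{-2 + 5 J}$ ($W{\left(J \right)} = 9 + \sqrt{-5 + \left(3 + 5 J\right)} = 9 + \sqrt{-2 + 5 J}$)
$m{\left(M,Q \right)} = 8 M \left(-1 + Q\right)$ ($m{\left(M,Q \right)} = 8 \left(-1 + Q\right) M = 8 M \left(-1 + Q\right)$)
$\left(W{\left(3 - 0 \right)} + m{\left(-3,\left(-2\right) 4 \right)}\right)^{2} = \left(\left(9 + \sqrt{-2 + 5 \left(3 - 0\right)}\right) + 8 \left(-3\right) \left(-1 - 8\right)\right)^{2} = \left(\left(9 + \sqrt{-2 + 5 \left(3 + 0\right)}\right) + 8 \left(-3\right) \left(-1 - 8\right)\right)^{2} = \left(\left(9 + \sqrt{-2 + 5 \cdot 3}\right) + 8 \left(-3\right) \left(-9\right)\right)^{2} = \left(\left(9 + \sqrt{-2 + 15}\right) + 216\right)^{2} = \left(\left(9 + \sqrt{13}\right) + 216\right)^{2} = \left(225 + \sqrt{13}\right)^{2}$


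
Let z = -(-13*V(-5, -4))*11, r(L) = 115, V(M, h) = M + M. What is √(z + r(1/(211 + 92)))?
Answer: I*√1315 ≈ 36.263*I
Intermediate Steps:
V(M, h) = 2*M
z = -1430 (z = -(-26*(-5))*11 = -(-13*(-10))*11 = -130*11 = -1*1430 = -1430)
√(z + r(1/(211 + 92))) = √(-1430 + 115) = √(-1315) = I*√1315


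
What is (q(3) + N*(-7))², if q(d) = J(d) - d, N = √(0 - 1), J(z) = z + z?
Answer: (3 - 7*I)² ≈ -40.0 - 42.0*I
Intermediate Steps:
J(z) = 2*z
N = I (N = √(-1) = I ≈ 1.0*I)
q(d) = d (q(d) = 2*d - d = d)
(q(3) + N*(-7))² = (3 + I*(-7))² = (3 - 7*I)²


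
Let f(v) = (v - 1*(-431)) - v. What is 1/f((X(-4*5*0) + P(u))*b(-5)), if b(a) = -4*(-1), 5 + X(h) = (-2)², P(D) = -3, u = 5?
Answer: 1/431 ≈ 0.0023202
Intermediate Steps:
X(h) = -1 (X(h) = -5 + (-2)² = -5 + 4 = -1)
b(a) = 4
f(v) = 431 (f(v) = (v + 431) - v = (431 + v) - v = 431)
1/f((X(-4*5*0) + P(u))*b(-5)) = 1/431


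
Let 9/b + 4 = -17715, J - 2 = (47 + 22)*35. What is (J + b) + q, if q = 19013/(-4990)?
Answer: 213368910513/88417810 ≈ 2413.2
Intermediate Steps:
J = 2417 (J = 2 + (47 + 22)*35 = 2 + 69*35 = 2 + 2415 = 2417)
b = -9/17719 (b = 9/(-4 - 17715) = 9/(-17719) = 9*(-1/17719) = -9/17719 ≈ -0.00050793)
q = -19013/4990 (q = 19013*(-1/4990) = -19013/4990 ≈ -3.8102)
(J + b) + q = (2417 - 9/17719) - 19013/4990 = 42826814/17719 - 19013/4990 = 213368910513/88417810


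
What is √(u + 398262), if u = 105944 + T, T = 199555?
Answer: √703761 ≈ 838.90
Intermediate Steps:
u = 305499 (u = 105944 + 199555 = 305499)
√(u + 398262) = √(305499 + 398262) = √703761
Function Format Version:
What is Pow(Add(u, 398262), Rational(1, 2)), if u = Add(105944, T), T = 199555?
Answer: Pow(703761, Rational(1, 2)) ≈ 838.90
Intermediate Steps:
u = 305499 (u = Add(105944, 199555) = 305499)
Pow(Add(u, 398262), Rational(1, 2)) = Pow(Add(305499, 398262), Rational(1, 2)) = Pow(703761, Rational(1, 2))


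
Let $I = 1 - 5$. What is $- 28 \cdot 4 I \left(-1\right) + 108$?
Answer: $-340$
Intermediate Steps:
$I = -4$
$- 28 \cdot 4 I \left(-1\right) + 108 = - 28 \cdot 4 \left(-4\right) \left(-1\right) + 108 = - 28 \left(\left(-16\right) \left(-1\right)\right) + 108 = \left(-28\right) 16 + 108 = -448 + 108 = -340$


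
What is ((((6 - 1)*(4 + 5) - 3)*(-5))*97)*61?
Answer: -1242570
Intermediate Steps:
((((6 - 1)*(4 + 5) - 3)*(-5))*97)*61 = (((5*9 - 3)*(-5))*97)*61 = (((45 - 3)*(-5))*97)*61 = ((42*(-5))*97)*61 = -210*97*61 = -20370*61 = -1242570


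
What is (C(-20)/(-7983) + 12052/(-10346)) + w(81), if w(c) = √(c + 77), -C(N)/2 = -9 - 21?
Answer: -16138646/13765353 + √158 ≈ 11.397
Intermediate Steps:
C(N) = 60 (C(N) = -2*(-9 - 21) = -2*(-30) = 60)
w(c) = √(77 + c)
(C(-20)/(-7983) + 12052/(-10346)) + w(81) = (60/(-7983) + 12052/(-10346)) + √(77 + 81) = (60*(-1/7983) + 12052*(-1/10346)) + √158 = (-20/2661 - 6026/5173) + √158 = -16138646/13765353 + √158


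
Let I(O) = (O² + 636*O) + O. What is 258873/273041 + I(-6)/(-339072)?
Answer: 14801719847/15430092992 ≈ 0.95928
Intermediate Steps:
I(O) = O² + 637*O
258873/273041 + I(-6)/(-339072) = 258873/273041 - 6*(637 - 6)/(-339072) = 258873*(1/273041) - 6*631*(-1/339072) = 258873/273041 - 3786*(-1/339072) = 258873/273041 + 631/56512 = 14801719847/15430092992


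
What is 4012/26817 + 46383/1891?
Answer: 1251439603/50710947 ≈ 24.678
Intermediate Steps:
4012/26817 + 46383/1891 = 1251439603/50710947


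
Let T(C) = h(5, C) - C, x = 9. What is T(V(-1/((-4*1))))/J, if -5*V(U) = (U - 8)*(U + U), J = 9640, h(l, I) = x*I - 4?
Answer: 11/48200 ≈ 0.00022822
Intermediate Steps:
h(l, I) = -4 + 9*I (h(l, I) = 9*I - 4 = -4 + 9*I)
V(U) = -2*U*(-8 + U)/5 (V(U) = -(U - 8)*(U + U)/5 = -(-8 + U)*2*U/5 = -2*U*(-8 + U)/5)
T(C) = -4 + 8*C (T(C) = (-4 + 9*C) - C = -4 + 8*C)
T(V(-1/((-4*1))))/J = (-4 + 8*(2*(-1/((-4*1)))*(8 - (-1)/((-4*1)))/5))/9640 = (-4 + 8*(2*(-1/(-4))*(8 - (-1)/(-4))/5))*(1/9640) = (-4 + 8*(2*(-1*(-1/4))*(8 - (-1)*(-1)/4)/5))*(1/9640) = (-4 + 8*((2/5)*(1/4)*(8 - 1*1/4)))*(1/9640) = (-4 + 8*((2/5)*(1/4)*(8 - 1/4)))*(1/9640) = (-4 + 8*((2/5)*(1/4)*(31/4)))*(1/9640) = (-4 + 8*(31/40))*(1/9640) = (-4 + 31/5)*(1/9640) = (11/5)*(1/9640) = 11/48200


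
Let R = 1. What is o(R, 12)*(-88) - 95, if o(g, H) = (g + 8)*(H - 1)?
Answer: -8807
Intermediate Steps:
o(g, H) = (-1 + H)*(8 + g) (o(g, H) = (8 + g)*(-1 + H) = (-1 + H)*(8 + g))
o(R, 12)*(-88) - 95 = (-8 - 1*1 + 8*12 + 12*1)*(-88) - 95 = (-8 - 1 + 96 + 12)*(-88) - 95 = 99*(-88) - 95 = -8712 - 95 = -8807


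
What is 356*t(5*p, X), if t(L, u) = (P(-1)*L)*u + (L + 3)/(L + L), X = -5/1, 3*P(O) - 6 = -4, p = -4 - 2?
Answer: 178801/5 ≈ 35760.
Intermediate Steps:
p = -6
P(O) = 2/3 (P(O) = 2 + (1/3)*(-4) = 2 - 4/3 = 2/3)
X = -5 (X = -5*1 = -5)
t(L, u) = (3 + L)/(2*L) + 2*L*u/3 (t(L, u) = (2*L/3)*u + (L + 3)/(L + L) = 2*L*u/3 + (3 + L)/((2*L)) = 2*L*u/3 + (3 + L)*(1/(2*L)) = 2*L*u/3 + (3 + L)/(2*L) = (3 + L)/(2*L) + 2*L*u/3)
356*t(5*p, X) = 356*((9 + (5*(-6))*(3 + 4*(5*(-6))*(-5)))/(6*((5*(-6))))) = 356*((1/6)*(9 - 30*(3 + 4*(-30)*(-5)))/(-30)) = 356*((1/6)*(-1/30)*(9 - 30*(3 + 600))) = 356*((1/6)*(-1/30)*(9 - 30*603)) = 356*((1/6)*(-1/30)*(9 - 18090)) = 356*((1/6)*(-1/30)*(-18081)) = 356*(2009/20) = 178801/5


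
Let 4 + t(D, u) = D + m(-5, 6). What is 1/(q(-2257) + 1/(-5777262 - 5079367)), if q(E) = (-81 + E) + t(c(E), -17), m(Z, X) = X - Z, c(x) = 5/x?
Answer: -24503411653/57117506848545 ≈ -0.00042900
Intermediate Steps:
t(D, u) = 7 + D (t(D, u) = -4 + (D + (6 - 1*(-5))) = -4 + (D + (6 + 5)) = -4 + (D + 11) = -4 + (11 + D) = 7 + D)
q(E) = -74 + E + 5/E (q(E) = (-81 + E) + (7 + 5/E) = -74 + E + 5/E)
1/(q(-2257) + 1/(-5777262 - 5079367)) = 1/((-74 - 2257 + 5/(-2257)) + 1/(-5777262 - 5079367)) = 1/((-74 - 2257 + 5*(-1/2257)) + 1/(-10856629)) = 1/((-74 - 2257 - 5/2257) - 1/10856629) = 1/(-5261072/2257 - 1/10856629) = 1/(-57117506848545/24503411653) = -24503411653/57117506848545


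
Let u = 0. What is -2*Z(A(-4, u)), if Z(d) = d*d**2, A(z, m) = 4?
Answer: -128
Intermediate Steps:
Z(d) = d**3
-2*Z(A(-4, u)) = -2*4**3 = -2*64 = -128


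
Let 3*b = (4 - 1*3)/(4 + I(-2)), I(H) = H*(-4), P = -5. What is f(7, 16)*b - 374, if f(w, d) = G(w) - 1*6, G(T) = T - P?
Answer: -2243/6 ≈ -373.83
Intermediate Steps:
G(T) = 5 + T (G(T) = T - 1*(-5) = T + 5 = 5 + T)
I(H) = -4*H
f(w, d) = -1 + w (f(w, d) = (5 + w) - 1*6 = (5 + w) - 6 = -1 + w)
b = 1/36 (b = ((4 - 1*3)/(4 - 4*(-2)))/3 = ((4 - 3)/(4 + 8))/3 = (1/12)/3 = ((1/12)*1)/3 = (⅓)*(1/12) = 1/36 ≈ 0.027778)
f(7, 16)*b - 374 = (-1 + 7)*(1/36) - 374 = 6*(1/36) - 374 = ⅙ - 374 = -2243/6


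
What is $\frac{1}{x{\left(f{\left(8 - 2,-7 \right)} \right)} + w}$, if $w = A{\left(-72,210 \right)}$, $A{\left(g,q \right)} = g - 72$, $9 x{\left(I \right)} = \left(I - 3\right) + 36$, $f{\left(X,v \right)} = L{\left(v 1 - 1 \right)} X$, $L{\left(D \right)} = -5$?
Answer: $- \frac{3}{431} \approx -0.0069606$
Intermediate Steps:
$f{\left(X,v \right)} = - 5 X$
$x{\left(I \right)} = \frac{11}{3} + \frac{I}{9}$ ($x{\left(I \right)} = \frac{\left(I - 3\right) + 36}{9} = \frac{\left(-3 + I\right) + 36}{9} = \frac{33 + I}{9} = \frac{11}{3} + \frac{I}{9}$)
$A{\left(g,q \right)} = -72 + g$
$w = -144$ ($w = -72 - 72 = -144$)
$\frac{1}{x{\left(f{\left(8 - 2,-7 \right)} \right)} + w} = \frac{1}{\left(\frac{11}{3} + \frac{\left(-5\right) \left(8 - 2\right)}{9}\right) - 144} = \frac{1}{\left(\frac{11}{3} + \frac{\left(-5\right) 6}{9}\right) - 144} = \frac{1}{\left(\frac{11}{3} + \frac{1}{9} \left(-30\right)\right) - 144} = \frac{1}{\left(\frac{11}{3} - \frac{10}{3}\right) - 144} = \frac{1}{\frac{1}{3} - 144} = \frac{1}{- \frac{431}{3}} = - \frac{3}{431}$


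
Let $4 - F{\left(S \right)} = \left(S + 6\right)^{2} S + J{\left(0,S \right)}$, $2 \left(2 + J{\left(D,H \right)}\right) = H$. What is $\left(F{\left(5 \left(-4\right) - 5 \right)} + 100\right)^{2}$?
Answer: $\frac{334414369}{4} \approx 8.3604 \cdot 10^{7}$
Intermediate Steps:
$J{\left(D,H \right)} = -2 + \frac{H}{2}$
$F{\left(S \right)} = 6 - \frac{S}{2} - S \left(6 + S\right)^{2}$ ($F{\left(S \right)} = 4 - \left(\left(S + 6\right)^{2} S + \left(-2 + \frac{S}{2}\right)\right) = 4 - \left(\left(6 + S\right)^{2} S + \left(-2 + \frac{S}{2}\right)\right) = 4 - \left(S \left(6 + S\right)^{2} + \left(-2 + \frac{S}{2}\right)\right) = 4 - \left(-2 + \frac{S}{2} + S \left(6 + S\right)^{2}\right) = 6 - \frac{S}{2} - S \left(6 + S\right)^{2}$)
$\left(F{\left(5 \left(-4\right) - 5 \right)} + 100\right)^{2} = \left(\left(6 - \frac{5 \left(-4\right) - 5}{2} - \left(5 \left(-4\right) - 5\right) \left(6 + \left(5 \left(-4\right) - 5\right)\right)^{2}\right) + 100\right)^{2} = \left(\left(6 - \frac{-20 - 5}{2} - \left(-20 - 5\right) \left(6 - 25\right)^{2}\right) + 100\right)^{2} = \left(\left(6 - - \frac{25}{2} - - 25 \left(6 - 25\right)^{2}\right) + 100\right)^{2} = \left(\left(6 + \frac{25}{2} - - 25 \left(-19\right)^{2}\right) + 100\right)^{2} = \left(\left(6 + \frac{25}{2} - \left(-25\right) 361\right) + 100\right)^{2} = \left(\left(6 + \frac{25}{2} + 9025\right) + 100\right)^{2} = \left(\frac{18087}{2} + 100\right)^{2} = \left(\frac{18287}{2}\right)^{2} = \frac{334414369}{4}$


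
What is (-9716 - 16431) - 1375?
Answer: -27522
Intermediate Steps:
(-9716 - 16431) - 1375 = -26147 - 1375 = -27522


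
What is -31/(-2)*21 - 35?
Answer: 581/2 ≈ 290.50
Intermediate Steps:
-31/(-2)*21 - 35 = -31*(-½)*21 - 35 = (31/2)*21 - 35 = 651/2 - 35 = 581/2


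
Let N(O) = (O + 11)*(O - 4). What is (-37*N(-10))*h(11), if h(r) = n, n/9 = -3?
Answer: -13986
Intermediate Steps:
n = -27 (n = 9*(-3) = -27)
h(r) = -27
N(O) = (-4 + O)*(11 + O) (N(O) = (11 + O)*(-4 + O) = (-4 + O)*(11 + O))
(-37*N(-10))*h(11) = -37*(-44 + (-10)² + 7*(-10))*(-27) = -37*(-44 + 100 - 70)*(-27) = -37*(-14)*(-27) = 518*(-27) = -13986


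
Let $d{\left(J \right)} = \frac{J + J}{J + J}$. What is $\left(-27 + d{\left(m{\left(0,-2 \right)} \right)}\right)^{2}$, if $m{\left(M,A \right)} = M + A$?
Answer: $676$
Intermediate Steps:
$m{\left(M,A \right)} = A + M$
$d{\left(J \right)} = 1$ ($d{\left(J \right)} = \frac{2 J}{2 J} = 2 J \frac{1}{2 J} = 1$)
$\left(-27 + d{\left(m{\left(0,-2 \right)} \right)}\right)^{2} = \left(-27 + 1\right)^{2} = \left(-26\right)^{2} = 676$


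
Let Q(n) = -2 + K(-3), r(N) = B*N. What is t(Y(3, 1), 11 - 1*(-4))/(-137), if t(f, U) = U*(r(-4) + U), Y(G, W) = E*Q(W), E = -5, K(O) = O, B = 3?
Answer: -45/137 ≈ -0.32847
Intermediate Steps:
r(N) = 3*N
Q(n) = -5 (Q(n) = -2 - 3 = -5)
Y(G, W) = 25 (Y(G, W) = -5*(-5) = 25)
t(f, U) = U*(-12 + U) (t(f, U) = U*(3*(-4) + U) = U*(-12 + U))
t(Y(3, 1), 11 - 1*(-4))/(-137) = ((11 - 1*(-4))*(-12 + (11 - 1*(-4))))/(-137) = ((11 + 4)*(-12 + (11 + 4)))*(-1/137) = (15*(-12 + 15))*(-1/137) = (15*3)*(-1/137) = 45*(-1/137) = -45/137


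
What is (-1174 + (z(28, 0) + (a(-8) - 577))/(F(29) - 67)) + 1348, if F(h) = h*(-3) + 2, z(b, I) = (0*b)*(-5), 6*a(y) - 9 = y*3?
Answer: 2845/16 ≈ 177.81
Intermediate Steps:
a(y) = 3/2 + y/2 (a(y) = 3/2 + (y*3)/6 = 3/2 + (3*y)/6 = 3/2 + y/2)
z(b, I) = 0 (z(b, I) = 0*(-5) = 0)
F(h) = 2 - 3*h (F(h) = -3*h + 2 = 2 - 3*h)
(-1174 + (z(28, 0) + (a(-8) - 577))/(F(29) - 67)) + 1348 = (-1174 + (0 + ((3/2 + (1/2)*(-8)) - 577))/((2 - 3*29) - 67)) + 1348 = (-1174 + (0 + ((3/2 - 4) - 577))/((2 - 87) - 67)) + 1348 = (-1174 + (0 + (-5/2 - 577))/(-85 - 67)) + 1348 = (-1174 + (0 - 1159/2)/(-152)) + 1348 = (-1174 - 1159/2*(-1/152)) + 1348 = (-1174 + 61/16) + 1348 = -18723/16 + 1348 = 2845/16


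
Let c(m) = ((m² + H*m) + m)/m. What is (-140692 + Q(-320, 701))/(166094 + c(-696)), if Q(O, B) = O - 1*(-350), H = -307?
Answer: -70331/82546 ≈ -0.85202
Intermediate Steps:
Q(O, B) = 350 + O (Q(O, B) = O + 350 = 350 + O)
c(m) = (m² - 306*m)/m (c(m) = ((m² - 307*m) + m)/m = (m² - 306*m)/m)
(-140692 + Q(-320, 701))/(166094 + c(-696)) = (-140692 + (350 - 320))/(166094 + (-306 - 696)) = (-140692 + 30)/(166094 - 1002) = -140662/165092 = -140662*1/165092 = -70331/82546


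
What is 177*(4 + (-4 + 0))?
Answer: 0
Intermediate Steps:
177*(4 + (-4 + 0)) = 177*(4 - 4) = 177*0 = 0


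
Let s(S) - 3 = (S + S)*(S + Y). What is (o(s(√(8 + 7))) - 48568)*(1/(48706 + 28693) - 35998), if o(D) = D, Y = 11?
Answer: 135228663570535/77399 - 61296602422*√15/77399 ≈ 1.7441e+9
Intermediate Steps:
s(S) = 3 + 2*S*(11 + S) (s(S) = 3 + (S + S)*(S + 11) = 3 + (2*S)*(11 + S) = 3 + 2*S*(11 + S))
(o(s(√(8 + 7))) - 48568)*(1/(48706 + 28693) - 35998) = ((3 + 2*(√(8 + 7))² + 22*√(8 + 7)) - 48568)*(1/(48706 + 28693) - 35998) = ((3 + 2*(√15)² + 22*√15) - 48568)*(1/77399 - 35998) = ((3 + 2*15 + 22*√15) - 48568)*(1/77399 - 35998) = ((3 + 30 + 22*√15) - 48568)*(-2786209201/77399) = ((33 + 22*√15) - 48568)*(-2786209201/77399) = (-48535 + 22*√15)*(-2786209201/77399) = 135228663570535/77399 - 61296602422*√15/77399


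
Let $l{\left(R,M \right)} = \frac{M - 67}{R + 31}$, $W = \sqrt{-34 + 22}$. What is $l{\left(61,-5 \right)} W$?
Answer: $- \frac{36 i \sqrt{3}}{23} \approx - 2.711 i$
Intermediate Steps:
$W = 2 i \sqrt{3}$ ($W = \sqrt{-12} = 2 i \sqrt{3} \approx 3.4641 i$)
$l{\left(R,M \right)} = \frac{-67 + M}{31 + R}$
$l{\left(61,-5 \right)} W = \frac{-67 - 5}{31 + 61} \cdot 2 i \sqrt{3} = \frac{1}{92} \left(-72\right) 2 i \sqrt{3} = - \frac{18 \cdot 2 i \sqrt{3}}{23} = - \frac{36 i \sqrt{3}}{23}$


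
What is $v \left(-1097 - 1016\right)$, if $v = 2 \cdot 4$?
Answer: $-16904$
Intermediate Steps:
$v = 8$
$v \left(-1097 - 1016\right) = 8 \left(-1097 - 1016\right) = 8 \left(-2113\right) = -16904$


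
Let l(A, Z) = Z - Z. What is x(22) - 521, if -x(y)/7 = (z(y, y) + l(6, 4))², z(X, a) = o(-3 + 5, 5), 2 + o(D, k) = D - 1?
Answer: -528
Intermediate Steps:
l(A, Z) = 0
o(D, k) = -3 + D (o(D, k) = -2 + (D - 1) = -2 + (-1 + D) = -3 + D)
z(X, a) = -1 (z(X, a) = -3 + (-3 + 5) = -3 + 2 = -1)
x(y) = -7 (x(y) = -7*(-1 + 0)² = -7*(-1)² = -7*1 = -7)
x(22) - 521 = -7 - 521 = -528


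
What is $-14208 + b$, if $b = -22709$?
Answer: $-36917$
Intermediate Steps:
$-14208 + b = -14208 - 22709 = -36917$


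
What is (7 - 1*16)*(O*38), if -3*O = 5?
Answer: 570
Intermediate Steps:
O = -5/3 (O = -⅓*5 = -5/3 ≈ -1.6667)
(7 - 1*16)*(O*38) = (7 - 1*16)*(-5/3*38) = (7 - 16)*(-190/3) = -9*(-190/3) = 570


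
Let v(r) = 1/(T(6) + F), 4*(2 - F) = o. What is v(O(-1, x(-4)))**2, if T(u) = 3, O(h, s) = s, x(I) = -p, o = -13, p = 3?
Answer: 16/1089 ≈ 0.014692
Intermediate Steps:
F = 21/4 (F = 2 - 1/4*(-13) = 2 + 13/4 = 21/4 ≈ 5.2500)
x(I) = -3 (x(I) = -1*3 = -3)
v(r) = 4/33 (v(r) = 1/(3 + 21/4) = 1/(33/4) = 4/33)
v(O(-1, x(-4)))**2 = (4/33)**2 = 16/1089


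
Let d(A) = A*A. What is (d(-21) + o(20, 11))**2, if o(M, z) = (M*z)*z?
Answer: 8185321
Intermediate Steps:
o(M, z) = M*z**2
d(A) = A**2
(d(-21) + o(20, 11))**2 = ((-21)**2 + 20*11**2)**2 = (441 + 20*121)**2 = (441 + 2420)**2 = 2861**2 = 8185321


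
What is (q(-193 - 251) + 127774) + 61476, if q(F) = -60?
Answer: 189190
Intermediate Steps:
(q(-193 - 251) + 127774) + 61476 = (-60 + 127774) + 61476 = 127714 + 61476 = 189190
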